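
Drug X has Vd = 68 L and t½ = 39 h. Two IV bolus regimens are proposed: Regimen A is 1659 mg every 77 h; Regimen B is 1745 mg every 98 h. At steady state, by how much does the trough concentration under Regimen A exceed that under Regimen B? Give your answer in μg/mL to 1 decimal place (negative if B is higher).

Regimen A: f = (1/2)^(77/39) ≈ 0.2545; Cmin,ss = (1659/68)·f/(1−f) ≈ 8.329 μg/mL.
Regimen B: f = (1/2)^(98/39) ≈ 0.1752; Cmin,ss = (1745/68)·f/(1−f) ≈ 5.451 μg/mL.
Difference ≈ 8.329 − 5.451 ≈ 2.878 μg/mL.

2.9 μg/mL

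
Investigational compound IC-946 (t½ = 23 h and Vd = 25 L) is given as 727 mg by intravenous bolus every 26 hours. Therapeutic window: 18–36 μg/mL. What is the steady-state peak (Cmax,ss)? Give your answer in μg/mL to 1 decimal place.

53.5 μg/mL

k = ln2/t½ = ln2/23 ≈ 0.030137 h⁻¹; fraction remaining f = e^(−kτ) = e^(−0.030137×26) ≈ 0.4568.
Accumulation ratio R = 1/(1 − f) ≈ 1/0.5432 ≈ 1.8409.
Each bolus raises the concentration by D/Vd = 727/25 ≈ 29.080 μg/mL.
Steady-state peak Cmax,ss = C₀·R ≈ 29.080 × 1.8409 ≈ 53.533 μg/mL.
Peak 53.5 μg/mL vs MTC 36 μg/mL: exceeds toxic threshold.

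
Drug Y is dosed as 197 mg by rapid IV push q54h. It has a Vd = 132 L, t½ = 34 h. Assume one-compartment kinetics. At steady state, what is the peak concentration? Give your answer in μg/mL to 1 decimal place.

τ/t½ = 54/34 ≈ 1.5882, so fraction remaining f = (1/2)^(54/34) ≈ 0.3326.
Accumulation ratio R = 1/(1 − f) ≈ 1/0.6674 ≈ 1.4984.
Each bolus raises the concentration by D/Vd = 197/132 ≈ 1.492 μg/mL.
Cmax,ss = C₀/(1 − f) ≈ 1.492/0.6674 ≈ 2.236 μg/mL.

2.2 μg/mL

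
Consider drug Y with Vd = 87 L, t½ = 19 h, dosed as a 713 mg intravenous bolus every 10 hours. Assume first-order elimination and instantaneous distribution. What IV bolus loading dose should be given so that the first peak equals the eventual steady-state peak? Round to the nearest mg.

f = (1/2)^(10/19) ≈ 0.694326; accumulation ratio R = 1/(1−f) ≈ 3.27146.
Loading dose to hit Cmax,ss on first dose: D_load = D_maint·R ≈ 713 × 3.27146 ≈ 2332.55 mg.

2333 mg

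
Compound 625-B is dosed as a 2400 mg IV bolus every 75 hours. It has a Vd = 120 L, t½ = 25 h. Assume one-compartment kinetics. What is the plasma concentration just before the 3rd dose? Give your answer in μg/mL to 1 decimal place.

2.8 μg/mL

f = (1/2)^(τ/t½) = (1/2)^(75/25) ≈ 0.1250.
C₀ = D/Vd = 2400/120 ≈ 20.000 μg/mL.
Before the 3rd dose, 2 doses have been given. Superposition: Cmin = C₀·(f + f²).
≈ 20.000 × (0.1250 + 0.0156) ≈ 20.000 × 0.1406 ≈ 2.812 μg/mL.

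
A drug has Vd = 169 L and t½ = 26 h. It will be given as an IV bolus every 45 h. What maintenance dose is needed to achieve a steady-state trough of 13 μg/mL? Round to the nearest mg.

τ/t½ = 45/26 ≈ 1.7308, so f = (1/2)^(45/26) ≈ 0.301291.
Cmin,ss = (D/Vd)·f/(1−f), so D = Cmin,ss·Vd·(1−f)/f.
D = 13 × 169 × (1−f)/f ≈ 13 × 169 × 2.31905 ≈ 5094.95 mg.

5095 mg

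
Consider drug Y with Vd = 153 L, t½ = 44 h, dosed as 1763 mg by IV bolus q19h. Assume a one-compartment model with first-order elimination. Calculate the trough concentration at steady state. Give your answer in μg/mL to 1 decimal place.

Over one 19-h interval, 19/44 ≈ 0.43182 half-lives elapse, leaving f ≈ 0.7413 of each dose.
Single-dose peak C₀ = D/Vd = 1763/153 ≈ 11.523 μg/mL.
Steady-state trough Cmin,ss = C₀·f/(1−f) ≈ 11.523 × 0.7413/0.2587 ≈ 33.019 μg/mL.

33.0 μg/mL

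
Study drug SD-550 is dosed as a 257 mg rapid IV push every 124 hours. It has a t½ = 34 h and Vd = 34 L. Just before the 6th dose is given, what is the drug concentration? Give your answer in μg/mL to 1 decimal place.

f = (1/2)^(τ/t½) = (1/2)^(124/34) ≈ 0.0798.
C₀ = D/Vd = 257/34 ≈ 7.559 μg/mL.
Before the 6th dose, 5 doses have been given. Superposition: Cmin = C₀·(f + f² + … + f^5).
≈ 7.559 × (0.0798 + 0.0064 + 0.0005 + 0.0000 + 0.0000) ≈ 7.559 × 0.0867 ≈ 0.655 μg/mL.

0.7 μg/mL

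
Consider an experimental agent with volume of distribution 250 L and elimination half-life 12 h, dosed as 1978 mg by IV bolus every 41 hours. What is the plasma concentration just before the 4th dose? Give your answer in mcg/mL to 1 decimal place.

0.8 mcg/mL

f = (1/2)^(τ/t½) = (1/2)^(41/12) ≈ 0.0936.
C₀ = D/Vd = 1978/250 ≈ 7.912 mcg/mL.
Before the 4th dose, 3 doses have been given. Superposition: Cmin = C₀·(f + f² + … + f^3).
≈ 7.912 × (0.0936 + 0.0088 + 0.0008) ≈ 7.912 × 0.1032 ≈ 0.817 mcg/mL.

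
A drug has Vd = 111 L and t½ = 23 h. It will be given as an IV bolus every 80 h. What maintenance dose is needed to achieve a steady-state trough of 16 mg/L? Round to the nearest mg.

τ/t½ = 80/23 ≈ 3.4783, so f = (1/2)^(80/23) ≈ 0.089730.
Cmin,ss = (D/Vd)·f/(1−f), so D = Cmin,ss·Vd·(1−f)/f.
D = 16 × 111 × (1−f)/f ≈ 16 × 111 × 10.14454 ≈ 18016.70 mg.

18017 mg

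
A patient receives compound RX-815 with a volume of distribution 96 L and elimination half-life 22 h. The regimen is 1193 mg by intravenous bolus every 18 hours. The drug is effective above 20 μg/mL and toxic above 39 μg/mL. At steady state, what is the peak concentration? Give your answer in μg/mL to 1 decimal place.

28.7 μg/mL

τ/t½ = 18/22 ≈ 0.81818, so fraction remaining f = (1/2)^(18/22) ≈ 0.5672.
Accumulation ratio R = 1/(1 − f) ≈ 1/0.4328 ≈ 2.3105.
Each bolus raises the concentration by D/Vd = 1193/96 ≈ 12.427 μg/mL.
Steady-state peak Cmax,ss = C₀·R ≈ 12.427 × 2.3105 ≈ 28.713 μg/mL.
Peak 28.7 μg/mL vs MTC 39 μg/mL: below toxic threshold.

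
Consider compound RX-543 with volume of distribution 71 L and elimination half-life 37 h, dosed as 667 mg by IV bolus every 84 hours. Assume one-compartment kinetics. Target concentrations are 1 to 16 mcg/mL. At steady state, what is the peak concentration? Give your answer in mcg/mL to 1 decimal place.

Over one 84-h interval, 84/37 ≈ 2.2703 half-lives elapse, leaving f ≈ 0.2073 of each dose.
Accumulation ratio R = 1/(1 − f) ≈ 1/0.7927 ≈ 1.2615.
Single-dose peak C₀ = D/Vd = 667/71 ≈ 9.394 mcg/mL.
Cmax,ss = C₀/(1 − f) ≈ 9.394/0.7927 ≈ 11.851 mcg/mL.
Peak 11.9 mcg/mL vs MTC 16 mcg/mL: below toxic threshold.

11.9 mcg/mL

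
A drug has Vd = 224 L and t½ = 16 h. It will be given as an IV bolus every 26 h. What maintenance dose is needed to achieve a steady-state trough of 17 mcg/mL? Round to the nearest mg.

7937 mg

τ/t½ = 26/16 ≈ 1.625, so f = (1/2)^(26/16) ≈ 0.324210.
Cmin,ss = (D/Vd)·f/(1−f), so D = Cmin,ss·Vd·(1−f)/f.
D = 17 × 224 × (1−f)/f ≈ 17 × 224 × 2.08442 ≈ 7937.47 mg.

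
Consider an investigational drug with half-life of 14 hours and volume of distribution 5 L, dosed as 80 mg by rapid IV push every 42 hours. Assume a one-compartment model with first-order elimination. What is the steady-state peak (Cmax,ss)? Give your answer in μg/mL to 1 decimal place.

τ = 42 h = 3 half-lives, so f = (1/2)^3 = 0.125.
At steady state, R = 1/(1 − 0.125) = 8/7.
Single-dose peak C₀ = D/Vd = 80/5 = 16 μg/mL.
Steady-state peak Cmax,ss = C₀·R = 16 × 8/7 ≈ 18.286 μg/mL.

18.3 μg/mL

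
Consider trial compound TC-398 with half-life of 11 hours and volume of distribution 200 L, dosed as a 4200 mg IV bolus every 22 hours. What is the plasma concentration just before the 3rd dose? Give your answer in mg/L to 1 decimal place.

f = (1/2)^(τ/t½) = (1/2)^(22/11) ≈ 0.2500.
C₀ = D/Vd = 4200/200 ≈ 21.000 mg/L.
Before the 3rd dose, 2 doses have been given. Superposition: Cmin = C₀·(f + f²).
≈ 21.000 × (0.2500 + 0.0625) ≈ 21.000 × 0.3125 ≈ 6.562 mg/L.

6.6 mg/L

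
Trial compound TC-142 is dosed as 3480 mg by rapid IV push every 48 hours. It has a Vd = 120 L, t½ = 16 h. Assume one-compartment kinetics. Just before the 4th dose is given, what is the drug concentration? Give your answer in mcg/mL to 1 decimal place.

4.1 mcg/mL

f = (1/2)^(τ/t½) = (1/2)^(48/16) ≈ 0.1250.
C₀ = D/Vd = 3480/120 ≈ 29.000 mcg/mL.
Before the 4th dose, 3 doses have been given. Superposition: Cmin = C₀·(f + f² + … + f^3).
≈ 29.000 × (0.1250 + 0.0156 + 0.0020) ≈ 29.000 × 0.1426 ≈ 4.135 mcg/mL.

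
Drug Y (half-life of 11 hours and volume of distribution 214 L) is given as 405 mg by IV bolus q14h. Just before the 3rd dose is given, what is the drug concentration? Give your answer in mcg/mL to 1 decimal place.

f = (1/2)^(τ/t½) = (1/2)^(14/11) ≈ 0.4139.
C₀ = D/Vd = 405/214 ≈ 1.893 mcg/mL.
Before the 3rd dose, 2 doses have been given. Superposition: Cmin = C₀·(f + f²).
≈ 1.893 × (0.4139 + 0.1713) ≈ 1.893 × 0.5852 ≈ 1.108 mcg/mL.

1.1 mcg/mL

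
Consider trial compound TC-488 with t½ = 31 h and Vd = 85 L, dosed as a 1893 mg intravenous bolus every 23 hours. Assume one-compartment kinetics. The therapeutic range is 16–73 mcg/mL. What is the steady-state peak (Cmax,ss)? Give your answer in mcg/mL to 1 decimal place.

55.4 mcg/mL

Over one 23-h interval, 23/31 ≈ 0.74194 half-lives elapse, leaving f ≈ 0.5979 of each dose.
Accumulation ratio R = 1/(1 − f) ≈ 1/0.4021 ≈ 2.4869.
Single-dose peak C₀ = D/Vd = 1893/85 ≈ 22.271 mcg/mL.
Steady-state peak Cmax,ss = C₀·R ≈ 22.271 × 2.4869 ≈ 55.386 mcg/mL.
Peak 55.4 mcg/mL vs MTC 73 mcg/mL: below toxic threshold.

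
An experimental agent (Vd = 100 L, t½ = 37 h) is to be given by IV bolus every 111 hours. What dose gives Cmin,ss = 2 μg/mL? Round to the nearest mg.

τ/t½ = 111/37 ≈ 3, so f = (1/2)^(111/37) ≈ 0.125000.
Cmin,ss = (D/Vd)·f/(1−f), so D = Cmin,ss·Vd·(1−f)/f.
D = 2 × 100 × (1−f)/f ≈ 2 × 100 × 7.00000 ≈ 1400.00 mg.

1400 mg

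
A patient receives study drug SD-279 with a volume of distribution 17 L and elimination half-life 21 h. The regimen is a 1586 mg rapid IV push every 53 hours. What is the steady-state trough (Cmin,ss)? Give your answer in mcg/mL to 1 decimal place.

19.6 mcg/mL

τ/t½ = 53/21 ≈ 2.5238, so fraction remaining f = (1/2)^(53/21) ≈ 0.1739.
Accumulation ratio R = 1/(1 − f) ≈ 1/0.8261 ≈ 1.2105.
Each bolus raises the concentration by D/Vd = 1586/17 ≈ 93.294 mcg/mL.
Cmax,ss = C₀/(1 − f) ≈ 93.294/0.8261 ≈ 112.933 mcg/mL.
Steady-state trough Cmin,ss = Cmax,ss·f ≈ 112.933 × 0.1739 ≈ 19.639 mcg/mL.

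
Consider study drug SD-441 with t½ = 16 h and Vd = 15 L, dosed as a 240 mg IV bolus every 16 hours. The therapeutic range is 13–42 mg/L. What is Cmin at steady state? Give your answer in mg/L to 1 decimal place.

16.0 mg/L

τ = 16 h = 1 half-life, so f = (1/2)^1 = 0.5.
At steady state, R = 1/(1 − 0.5) = 2/1.
Single-dose peak C₀ = D/Vd = 240/15 = 16 mg/L.
Steady-state peak Cmax,ss = C₀·R = 16 × 2/1 ≈ 32.000 mg/L.
Steady-state trough Cmin,ss = Cmax,ss·f ≈ 32.000 × 0.5 ≈ 16.000 mg/L.
Trough 16.0 mg/L vs MEC 13 mg/L: adequate.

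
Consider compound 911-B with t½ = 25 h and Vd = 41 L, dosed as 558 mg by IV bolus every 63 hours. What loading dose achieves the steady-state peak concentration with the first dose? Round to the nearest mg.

676 mg

f = (1/2)^(63/25) ≈ 0.174343; accumulation ratio R = 1/(1−f) ≈ 1.21116.
Loading dose to hit Cmax,ss on first dose: D_load = D_maint·R ≈ 558 × 1.21116 ≈ 675.83 mg.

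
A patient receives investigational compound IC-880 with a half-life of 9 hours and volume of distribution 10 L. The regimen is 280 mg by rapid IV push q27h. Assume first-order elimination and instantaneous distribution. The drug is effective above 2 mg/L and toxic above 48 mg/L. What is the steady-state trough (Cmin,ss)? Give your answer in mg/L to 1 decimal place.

τ = 27 h = 3 half-lives, so f = (1/2)^3 = 0.125.
Accumulation ratio R = 1/(1 − f) = 1/0.875 = 8/7.
Single-dose peak C₀ = D/Vd = 280/10 = 28 mg/L.
Steady-state peak Cmax,ss = C₀·R = 28 × 8/7 ≈ 32.000 mg/L.
Steady-state trough Cmin,ss = Cmax,ss·f ≈ 32.000 × 0.125 ≈ 4.000 mg/L.
Trough 4.0 mg/L vs MEC 2 mg/L: adequate.

4.0 mg/L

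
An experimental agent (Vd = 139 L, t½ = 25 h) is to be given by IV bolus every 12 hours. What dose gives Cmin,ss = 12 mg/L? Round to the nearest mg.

τ/t½ = 12/25 ≈ 0.48, so f = (1/2)^(12/25) ≈ 0.716978.
Cmin,ss = (D/Vd)·f/(1−f), so D = Cmin,ss·Vd·(1−f)/f.
D = 12 × 139 × (1−f)/f ≈ 12 × 139 × 0.39474 ≈ 658.43 mg.

658 mg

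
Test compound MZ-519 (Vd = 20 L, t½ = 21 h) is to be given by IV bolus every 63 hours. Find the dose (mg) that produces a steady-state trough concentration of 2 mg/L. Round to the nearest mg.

280 mg

τ/t½ = 63/21 ≈ 3, so f = (1/2)^(63/21) ≈ 0.125000.
Cmin,ss = (D/Vd)·f/(1−f), so D = Cmin,ss·Vd·(1−f)/f.
D = 2 × 20 × (1−f)/f ≈ 2 × 20 × 7.00000 ≈ 280.00 mg.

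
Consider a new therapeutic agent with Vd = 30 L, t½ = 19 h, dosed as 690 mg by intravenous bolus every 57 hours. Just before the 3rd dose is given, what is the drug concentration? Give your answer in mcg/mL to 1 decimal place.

3.2 mcg/mL

f = (1/2)^(τ/t½) = (1/2)^(57/19) ≈ 0.1250.
C₀ = D/Vd = 690/30 ≈ 23.000 mcg/mL.
Before the 3rd dose, 2 doses have been given. Superposition: Cmin = C₀·(f + f²).
≈ 23.000 × (0.1250 + 0.0156) ≈ 23.000 × 0.1406 ≈ 3.234 mcg/mL.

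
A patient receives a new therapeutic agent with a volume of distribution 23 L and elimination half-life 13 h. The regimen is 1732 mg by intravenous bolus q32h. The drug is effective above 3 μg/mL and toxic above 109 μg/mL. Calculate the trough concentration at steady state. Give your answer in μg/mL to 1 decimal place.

16.7 μg/mL

Over one 32-h interval, 32/13 ≈ 2.4615 half-lives elapse, leaving f ≈ 0.1816 of each dose.
Each bolus raises the concentration by D/Vd = 1732/23 ≈ 75.304 μg/mL.
Steady-state trough Cmin,ss = C₀·f/(1−f) ≈ 75.304 × 0.1816/0.8184 ≈ 16.710 μg/mL.
Trough 16.7 μg/mL vs MEC 3 μg/mL: adequate.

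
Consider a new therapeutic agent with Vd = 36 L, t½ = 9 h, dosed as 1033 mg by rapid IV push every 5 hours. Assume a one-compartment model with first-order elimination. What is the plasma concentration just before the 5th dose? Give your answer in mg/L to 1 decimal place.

48.0 mg/L

f = (1/2)^(τ/t½) = (1/2)^(5/9) ≈ 0.6804.
C₀ = D/Vd = 1033/36 ≈ 28.694 mg/L.
Before the 5th dose, 4 doses have been given. Superposition: Cmin = C₀·(f + f² + … + f^4).
≈ 28.694 × (0.6804 + 0.4629 + 0.3150 + 0.2143) ≈ 28.694 × 1.6726 ≈ 47.994 mg/L.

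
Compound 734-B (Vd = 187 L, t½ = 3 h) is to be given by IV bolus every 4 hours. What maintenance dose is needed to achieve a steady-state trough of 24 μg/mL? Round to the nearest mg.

τ/t½ = 4/3 ≈ 1.3333, so f = (1/2)^(4/3) ≈ 0.396850.
Cmin,ss = (D/Vd)·f/(1−f), so D = Cmin,ss·Vd·(1−f)/f.
D = 24 × 187 × (1−f)/f ≈ 24 × 187 × 1.51984 ≈ 6821.04 mg.

6821 mg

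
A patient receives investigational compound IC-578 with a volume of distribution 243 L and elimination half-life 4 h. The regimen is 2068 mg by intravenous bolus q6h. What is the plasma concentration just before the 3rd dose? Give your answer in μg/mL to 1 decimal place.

4.1 μg/mL

f = (1/2)^(τ/t½) = (1/2)^(6/4) ≈ 0.3536.
C₀ = D/Vd = 2068/243 ≈ 8.510 μg/mL.
Before the 3rd dose, 2 doses have been given. Superposition: Cmin = C₀·(f + f²).
≈ 8.510 × (0.3536 + 0.1250) ≈ 8.510 × 0.4786 ≈ 4.073 μg/mL.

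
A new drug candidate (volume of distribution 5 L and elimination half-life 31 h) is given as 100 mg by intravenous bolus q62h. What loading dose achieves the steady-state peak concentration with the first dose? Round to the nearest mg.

f = (1/2)^(62/31) ≈ 0.250000; accumulation ratio R = 1/(1−f) ≈ 1.33333.
Loading dose to hit Cmax,ss on first dose: D_load = D_maint·R ≈ 100 × 1.33333 ≈ 133.33 mg.

133 mg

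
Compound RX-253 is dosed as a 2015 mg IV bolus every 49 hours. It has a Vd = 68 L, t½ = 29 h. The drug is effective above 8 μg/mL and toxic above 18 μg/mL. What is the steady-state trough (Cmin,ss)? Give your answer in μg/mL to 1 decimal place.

13.3 μg/mL

τ/t½ = 49/29 ≈ 1.6897, so fraction remaining f = (1/2)^(49/29) ≈ 0.3100.
Accumulation ratio R = 1/(1 − f) ≈ 1/0.6900 ≈ 1.4493.
Single-dose peak C₀ = D/Vd = 2015/68 ≈ 29.632 μg/mL.
Cmax,ss = C₀/(1 − f) ≈ 29.632/0.6900 ≈ 42.945 μg/mL.
Steady-state trough Cmin,ss = Cmax,ss·f ≈ 42.945 × 0.3100 ≈ 13.313 μg/mL.
Trough 13.3 μg/mL vs MEC 8 μg/mL: adequate.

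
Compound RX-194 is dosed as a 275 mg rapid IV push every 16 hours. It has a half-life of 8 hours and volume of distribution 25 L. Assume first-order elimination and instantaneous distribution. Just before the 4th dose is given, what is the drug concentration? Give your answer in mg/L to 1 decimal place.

3.6 mg/L

f = (1/2)^(τ/t½) = (1/2)^(16/8) ≈ 0.2500.
C₀ = D/Vd = 275/25 ≈ 11.000 mg/L.
Before the 4th dose, 3 doses have been given. Superposition: Cmin = C₀·(f + f² + … + f^3).
≈ 11.000 × (0.2500 + 0.0625 + 0.0156) ≈ 11.000 × 0.3281 ≈ 3.609 mg/L.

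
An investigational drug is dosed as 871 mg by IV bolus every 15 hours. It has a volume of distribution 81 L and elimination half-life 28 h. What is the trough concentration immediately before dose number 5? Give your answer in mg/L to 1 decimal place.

f = (1/2)^(τ/t½) = (1/2)^(15/28) ≈ 0.6898.
C₀ = D/Vd = 871/81 ≈ 10.753 mg/L.
Before the 5th dose, 4 doses have been given. Superposition: Cmin = C₀·(f + f² + … + f^4).
≈ 10.753 × (0.6898 + 0.4758 + 0.3282 + 0.2264) ≈ 10.753 × 1.7202 ≈ 18.497 mg/L.

18.5 mg/L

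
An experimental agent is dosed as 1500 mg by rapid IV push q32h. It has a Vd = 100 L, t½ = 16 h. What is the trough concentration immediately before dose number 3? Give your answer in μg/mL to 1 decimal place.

4.7 μg/mL

f = (1/2)^(τ/t½) = (1/2)^(32/16) ≈ 0.2500.
C₀ = D/Vd = 1500/100 ≈ 15.000 μg/mL.
Before the 3rd dose, 2 doses have been given. Superposition: Cmin = C₀·(f + f²).
≈ 15.000 × (0.2500 + 0.0625) ≈ 15.000 × 0.3125 ≈ 4.688 μg/mL.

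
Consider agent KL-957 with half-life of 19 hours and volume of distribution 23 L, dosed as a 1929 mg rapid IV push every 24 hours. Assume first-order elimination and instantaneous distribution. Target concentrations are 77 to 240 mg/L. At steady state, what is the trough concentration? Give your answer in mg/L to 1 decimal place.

k = ln2/t½ = ln2/19 ≈ 0.036481 h⁻¹; fraction remaining f = e^(−kτ) = e^(−0.036481×24) ≈ 0.4166.
At steady state, accumulation factor R = 1/(1 − e^(−kτ)) ≈ 1.7141.
Single-dose peak C₀ = D/Vd = 1929/23 ≈ 83.870 mg/L.
Cmax,ss = C₀/(1 − f) ≈ 83.870/0.5834 ≈ 143.761 mg/L.
Steady-state trough Cmin,ss = Cmax,ss·f ≈ 143.761 × 0.4166 ≈ 59.891 mg/L.
Trough 59.9 mg/L vs MEC 77 mg/L: subtherapeutic.

59.9 mg/L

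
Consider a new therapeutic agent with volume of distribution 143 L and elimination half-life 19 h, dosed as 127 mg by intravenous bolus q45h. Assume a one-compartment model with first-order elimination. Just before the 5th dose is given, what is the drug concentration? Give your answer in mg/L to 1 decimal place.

f = (1/2)^(τ/t½) = (1/2)^(45/19) ≈ 0.1937.
C₀ = D/Vd = 127/143 ≈ 0.888 mg/L.
Before the 5th dose, 4 doses have been given. Superposition: Cmin = C₀·(f + f² + … + f^4).
≈ 0.888 × (0.1937 + 0.0375 + 0.0073 + 0.0014) ≈ 0.888 × 0.2399 ≈ 0.213 mg/L.

0.2 mg/L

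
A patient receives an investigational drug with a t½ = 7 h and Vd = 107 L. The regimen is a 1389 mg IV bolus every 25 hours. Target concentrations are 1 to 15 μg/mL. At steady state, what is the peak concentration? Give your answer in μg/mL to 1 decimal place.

14.2 μg/mL

k = ln2/t½ = ln2/7 ≈ 0.099021 h⁻¹; fraction remaining f = e^(−kτ) = e^(−0.099021×25) ≈ 0.0841.
Accumulation ratio R = 1/(1 − f) ≈ 1/0.9159 ≈ 1.0918.
Each bolus raises the concentration by D/Vd = 1389/107 ≈ 12.981 μg/mL.
Steady-state peak Cmax,ss = C₀·R ≈ 12.981 × 1.0918 ≈ 14.173 μg/mL.
Peak 14.2 μg/mL vs MTC 15 μg/mL: below toxic threshold.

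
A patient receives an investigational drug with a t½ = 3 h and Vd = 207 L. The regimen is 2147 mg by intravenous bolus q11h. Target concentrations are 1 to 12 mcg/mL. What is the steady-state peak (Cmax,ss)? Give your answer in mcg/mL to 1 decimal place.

Over one 11-h interval, 11/3 ≈ 3.6667 half-lives elapse, leaving f ≈ 0.0787 of each dose.
At steady state, accumulation factor R = 1/(1 − e^(−kτ)) ≈ 1.0854.
Each bolus raises the concentration by D/Vd = 2147/207 ≈ 10.372 mcg/mL.
Steady-state peak Cmax,ss = C₀·R ≈ 10.372 × 1.0854 ≈ 11.258 mcg/mL.
Peak 11.3 mcg/mL vs MTC 12 mcg/mL: below toxic threshold.

11.3 mcg/mL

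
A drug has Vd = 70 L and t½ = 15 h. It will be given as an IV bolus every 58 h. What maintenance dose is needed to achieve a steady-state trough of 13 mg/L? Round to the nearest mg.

τ/t½ = 58/15 ≈ 3.8667, so f = (1/2)^(58/15) ≈ 0.068552.
Cmin,ss = (D/Vd)·f/(1−f), so D = Cmin,ss·Vd·(1−f)/f.
D = 13 × 70 × (1−f)/f ≈ 13 × 70 × 13.58747 ≈ 12364.60 mg.

12365 mg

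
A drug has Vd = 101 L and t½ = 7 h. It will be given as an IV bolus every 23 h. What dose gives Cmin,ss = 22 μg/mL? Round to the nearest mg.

τ/t½ = 23/7 ≈ 3.2857, so f = (1/2)^(23/7) ≈ 0.102542.
Cmin,ss = (D/Vd)·f/(1−f), so D = Cmin,ss·Vd·(1−f)/f.
D = 22 × 101 × (1−f)/f ≈ 22 × 101 × 8.75210 ≈ 19447.17 mg.

19447 mg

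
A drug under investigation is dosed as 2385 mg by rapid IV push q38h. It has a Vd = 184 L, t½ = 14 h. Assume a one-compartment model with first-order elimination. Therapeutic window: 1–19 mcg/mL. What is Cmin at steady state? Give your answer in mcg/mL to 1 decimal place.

2.3 mcg/mL

τ/t½ = 38/14 ≈ 2.7143, so fraction remaining f = (1/2)^(38/14) ≈ 0.1524.
Each bolus raises the concentration by D/Vd = 2385/184 ≈ 12.962 mcg/mL.
Steady-state trough Cmin,ss = C₀·f/(1−f) ≈ 12.962 × 0.1524/0.8476 ≈ 2.331 mcg/mL.
Trough 2.3 mcg/mL vs MEC 1 mcg/mL: adequate.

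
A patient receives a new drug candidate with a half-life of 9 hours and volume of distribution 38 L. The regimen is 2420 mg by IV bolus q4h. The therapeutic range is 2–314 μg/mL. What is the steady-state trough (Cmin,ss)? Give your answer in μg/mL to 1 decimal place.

176.5 μg/mL

τ/t½ = 4/9 ≈ 0.44444, so fraction remaining f = (1/2)^(4/9) ≈ 0.7349.
Each bolus raises the concentration by D/Vd = 2420/38 ≈ 63.684 μg/mL.
Steady-state trough Cmin,ss = C₀·f/(1−f) ≈ 63.684 × 0.7349/0.2651 ≈ 176.542 μg/mL.
Trough 176.5 μg/mL vs MEC 2 μg/mL: adequate.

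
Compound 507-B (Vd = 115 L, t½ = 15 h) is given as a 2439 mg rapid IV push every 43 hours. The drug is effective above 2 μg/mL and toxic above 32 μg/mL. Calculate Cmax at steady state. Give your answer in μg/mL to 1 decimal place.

24.6 μg/mL

τ/t½ = 43/15 ≈ 2.8667, so fraction remaining f = (1/2)^(43/15) ≈ 0.1371.
At steady state, accumulation factor R = 1/(1 − e^(−kτ)) ≈ 1.1589.
Each bolus raises the concentration by D/Vd = 2439/115 ≈ 21.209 μg/mL.
Steady-state peak Cmax,ss = C₀·R ≈ 21.209 × 1.1589 ≈ 24.579 μg/mL.
Peak 24.6 μg/mL vs MTC 32 μg/mL: below toxic threshold.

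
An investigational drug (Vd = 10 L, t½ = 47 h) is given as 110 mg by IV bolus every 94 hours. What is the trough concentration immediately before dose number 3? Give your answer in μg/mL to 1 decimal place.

f = (1/2)^(τ/t½) = (1/2)^(94/47) ≈ 0.2500.
C₀ = D/Vd = 110/10 ≈ 11.000 μg/mL.
Before the 3rd dose, 2 doses have been given. Superposition: Cmin = C₀·(f + f²).
≈ 11.000 × (0.2500 + 0.0625) ≈ 11.000 × 0.3125 ≈ 3.438 μg/mL.

3.4 μg/mL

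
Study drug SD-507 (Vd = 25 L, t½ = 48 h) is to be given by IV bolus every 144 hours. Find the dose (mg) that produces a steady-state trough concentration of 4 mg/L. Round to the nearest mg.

τ/t½ = 144/48 ≈ 3, so f = (1/2)^(144/48) ≈ 0.125000.
Cmin,ss = (D/Vd)·f/(1−f), so D = Cmin,ss·Vd·(1−f)/f.
D = 4 × 25 × (1−f)/f ≈ 4 × 25 × 7.00000 ≈ 700.00 mg.

700 mg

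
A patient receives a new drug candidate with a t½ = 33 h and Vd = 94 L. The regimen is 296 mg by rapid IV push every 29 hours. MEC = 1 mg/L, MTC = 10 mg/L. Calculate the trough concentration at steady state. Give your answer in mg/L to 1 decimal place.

Over one 29-h interval, 29/33 ≈ 0.87879 half-lives elapse, leaving f ≈ 0.5438 of each dose.
Single-dose peak C₀ = D/Vd = 296/94 ≈ 3.149 mg/L.
Steady-state trough Cmin,ss = C₀·f/(1−f) ≈ 3.149 × 0.5438/0.4562 ≈ 3.754 mg/L.
Trough 3.8 mg/L vs MEC 1 mg/L: adequate.

3.8 mg/L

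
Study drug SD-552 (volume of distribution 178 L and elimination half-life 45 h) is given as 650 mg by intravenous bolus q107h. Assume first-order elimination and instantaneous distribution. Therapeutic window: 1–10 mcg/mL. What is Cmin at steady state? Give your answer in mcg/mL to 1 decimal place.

k = ln2/t½ = ln2/45 ≈ 0.015403 h⁻¹; fraction remaining f = e^(−kτ) = e^(−0.015403×107) ≈ 0.1924.
Single-dose peak C₀ = D/Vd = 650/178 ≈ 3.652 mcg/mL.
Steady-state trough Cmin,ss = C₀·f/(1−f) ≈ 3.652 × 0.1924/0.8076 ≈ 0.870 mcg/mL.
Trough 0.9 mcg/mL vs MEC 1 mcg/mL: subtherapeutic.

0.9 mcg/mL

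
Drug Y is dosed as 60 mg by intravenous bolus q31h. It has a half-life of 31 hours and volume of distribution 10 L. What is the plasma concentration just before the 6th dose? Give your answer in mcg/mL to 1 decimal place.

f = (1/2)^(τ/t½) = (1/2)^(31/31) ≈ 0.5000.
C₀ = D/Vd = 60/10 ≈ 6.000 mcg/mL.
Before the 6th dose, 5 doses have been given. Superposition: Cmin = C₀·(f + f² + … + f^5).
≈ 6.000 × (0.5000 + 0.2500 + 0.1250 + 0.0625 + 0.0313) ≈ 6.000 × 0.9688 ≈ 5.813 mcg/mL.

5.8 mcg/mL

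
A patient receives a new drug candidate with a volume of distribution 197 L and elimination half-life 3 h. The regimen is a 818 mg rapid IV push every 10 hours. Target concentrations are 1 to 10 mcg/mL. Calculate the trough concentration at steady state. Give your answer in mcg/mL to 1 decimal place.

0.5 mcg/mL

τ/t½ = 10/3 ≈ 3.3333, so fraction remaining f = (1/2)^(10/3) ≈ 0.0992.
At steady state, accumulation factor R = 1/(1 − e^(−kτ)) ≈ 1.1101.
Single-dose peak C₀ = D/Vd = 818/197 ≈ 4.152 mcg/mL.
Cmax,ss = C₀/(1 − f) ≈ 4.152/0.9008 ≈ 4.609 mcg/mL.
One interval later, Cmin,ss = Cmax,ss·e^(−kτ) ≈ 4.609 × 0.0992 ≈ 0.457 mcg/mL.
Trough 0.5 mcg/mL vs MEC 1 mcg/mL: subtherapeutic.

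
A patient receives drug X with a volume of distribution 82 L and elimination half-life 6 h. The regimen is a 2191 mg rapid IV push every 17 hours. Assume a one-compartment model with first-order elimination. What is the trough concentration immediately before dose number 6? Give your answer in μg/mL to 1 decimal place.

f = (1/2)^(τ/t½) = (1/2)^(17/6) ≈ 0.1403.
C₀ = D/Vd = 2191/82 ≈ 26.720 μg/mL.
Before the 6th dose, 5 doses have been given. Superposition: Cmin = C₀·(f + f² + … + f^5).
≈ 26.720 × (0.1403 + 0.0197 + 0.0028 + 0.0004 + 0.0001) ≈ 26.720 × 0.1633 ≈ 4.363 μg/mL.

4.4 μg/mL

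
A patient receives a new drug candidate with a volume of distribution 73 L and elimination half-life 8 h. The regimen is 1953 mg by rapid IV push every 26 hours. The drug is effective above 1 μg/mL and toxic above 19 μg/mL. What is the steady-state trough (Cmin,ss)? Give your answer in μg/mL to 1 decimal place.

Over one 26-h interval, 26/8 ≈ 3.25 half-lives elapse, leaving f ≈ 0.1051 of each dose.
Accumulation ratio R = 1/(1 − f) ≈ 1/0.8949 ≈ 1.1174.
Single-dose peak C₀ = D/Vd = 1953/73 ≈ 26.753 μg/mL.
Steady-state peak Cmax,ss = C₀·R ≈ 26.753 × 1.1174 ≈ 29.894 μg/mL.
Steady-state trough Cmin,ss = Cmax,ss·f ≈ 29.894 × 0.1051 ≈ 3.142 μg/mL.
Trough 3.1 μg/mL vs MEC 1 μg/mL: adequate.

3.1 μg/mL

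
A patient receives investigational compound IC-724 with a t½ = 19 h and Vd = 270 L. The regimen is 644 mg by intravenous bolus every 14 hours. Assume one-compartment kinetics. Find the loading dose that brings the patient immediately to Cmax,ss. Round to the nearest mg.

1610 mg

f = (1/2)^(14/19) ≈ 0.600051; accumulation ratio R = 1/(1−f) ≈ 2.50032.
Loading dose to hit Cmax,ss on first dose: D_load = D_maint·R ≈ 644 × 2.50032 ≈ 1610.21 mg.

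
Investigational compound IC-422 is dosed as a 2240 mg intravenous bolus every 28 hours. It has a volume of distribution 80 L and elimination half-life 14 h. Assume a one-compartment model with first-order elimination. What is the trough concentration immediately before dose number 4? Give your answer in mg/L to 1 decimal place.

9.2 mg/L

f = (1/2)^(τ/t½) = (1/2)^(28/14) ≈ 0.2500.
C₀ = D/Vd = 2240/80 ≈ 28.000 mg/L.
Before the 4th dose, 3 doses have been given. Superposition: Cmin = C₀·(f + f² + … + f^3).
≈ 28.000 × (0.2500 + 0.0625 + 0.0156) ≈ 28.000 × 0.3281 ≈ 9.187 mg/L.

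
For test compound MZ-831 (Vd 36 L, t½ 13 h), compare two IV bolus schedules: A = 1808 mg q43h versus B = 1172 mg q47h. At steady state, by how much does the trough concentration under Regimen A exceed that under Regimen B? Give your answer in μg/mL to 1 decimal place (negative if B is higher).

Regimen A: f = (1/2)^(43/13) ≈ 0.1010; Cmin,ss = (1808/36)·f/(1−f) ≈ 5.642 μg/mL.
Regimen B: f = (1/2)^(47/13) ≈ 0.0816; Cmin,ss = (1172/36)·f/(1−f) ≈ 2.893 μg/mL.
Difference ≈ 5.642 − 2.893 ≈ 2.749 μg/mL.

2.7 μg/mL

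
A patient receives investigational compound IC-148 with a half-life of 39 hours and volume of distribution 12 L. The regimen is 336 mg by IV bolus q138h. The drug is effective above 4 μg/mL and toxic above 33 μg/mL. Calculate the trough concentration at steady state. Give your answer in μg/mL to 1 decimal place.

τ/t½ = 138/39 ≈ 3.5385, so fraction remaining f = (1/2)^(138/39) ≈ 0.0861.
Single-dose peak C₀ = D/Vd = 336/12 ≈ 28.000 μg/mL.
Steady-state trough Cmin,ss = C₀·f/(1−f) ≈ 28.000 × 0.0861/0.9139 ≈ 2.638 μg/mL.
Trough 2.6 μg/mL vs MEC 4 μg/mL: subtherapeutic.

2.6 μg/mL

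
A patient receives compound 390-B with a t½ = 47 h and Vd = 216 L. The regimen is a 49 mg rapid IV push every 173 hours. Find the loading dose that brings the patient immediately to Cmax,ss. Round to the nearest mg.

f = (1/2)^(173/47) ≈ 0.077975; accumulation ratio R = 1/(1−f) ≈ 1.08457.
Loading dose to hit Cmax,ss on first dose: D_load = D_maint·R ≈ 49 × 1.08457 ≈ 53.14 mg.

53 mg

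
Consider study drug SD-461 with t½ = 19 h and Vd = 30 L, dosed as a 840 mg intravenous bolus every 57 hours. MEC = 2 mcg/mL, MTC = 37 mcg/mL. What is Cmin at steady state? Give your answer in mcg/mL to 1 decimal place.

4.0 mcg/mL

τ = 57 h = 3 half-lives, so f = (1/2)^3 = 0.125.
At steady state, R = 1/(1 − 0.125) = 8/7.
Single-dose peak C₀ = D/Vd = 840/30 = 28 mcg/mL.
Steady-state peak Cmax,ss = C₀·R = 28 × 8/7 ≈ 32.000 mcg/mL.
Steady-state trough Cmin,ss = Cmax,ss·f ≈ 32.000 × 0.125 ≈ 4.000 mcg/mL.
Trough 4.0 mcg/mL vs MEC 2 mcg/mL: adequate.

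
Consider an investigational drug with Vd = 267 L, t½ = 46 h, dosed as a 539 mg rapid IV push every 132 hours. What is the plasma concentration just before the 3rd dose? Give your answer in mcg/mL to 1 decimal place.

0.3 mcg/mL

f = (1/2)^(τ/t½) = (1/2)^(132/46) ≈ 0.1368.
C₀ = D/Vd = 539/267 ≈ 2.019 mcg/mL.
Before the 3rd dose, 2 doses have been given. Superposition: Cmin = C₀·(f + f²).
≈ 2.019 × (0.1368 + 0.0187) ≈ 2.019 × 0.1555 ≈ 0.314 mcg/mL.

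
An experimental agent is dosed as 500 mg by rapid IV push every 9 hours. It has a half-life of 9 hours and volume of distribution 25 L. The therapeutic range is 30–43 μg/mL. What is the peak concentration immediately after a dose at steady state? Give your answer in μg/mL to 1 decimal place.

40.0 μg/mL

τ = 9 h = 1 half-life, so f = (1/2)^1 = 0.5.
At steady state, R = 1/(1 − 0.5) = 2/1.
Single-dose peak C₀ = D/Vd = 500/25 = 20 μg/mL.
Steady-state peak Cmax,ss = C₀·R = 20 × 2/1 ≈ 40.000 μg/mL.
Peak 40.0 μg/mL vs MTC 43 μg/mL: below toxic threshold.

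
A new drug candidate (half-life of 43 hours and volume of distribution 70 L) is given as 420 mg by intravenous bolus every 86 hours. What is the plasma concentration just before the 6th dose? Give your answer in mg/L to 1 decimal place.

2.0 mg/L

f = (1/2)^(τ/t½) = (1/2)^(86/43) ≈ 0.2500.
C₀ = D/Vd = 420/70 ≈ 6.000 mg/L.
Before the 6th dose, 5 doses have been given. Superposition: Cmin = C₀·(f + f² + … + f^5).
≈ 6.000 × (0.2500 + 0.0625 + 0.0156 + 0.0039 + 0.0010) ≈ 6.000 × 0.3330 ≈ 1.998 mg/L.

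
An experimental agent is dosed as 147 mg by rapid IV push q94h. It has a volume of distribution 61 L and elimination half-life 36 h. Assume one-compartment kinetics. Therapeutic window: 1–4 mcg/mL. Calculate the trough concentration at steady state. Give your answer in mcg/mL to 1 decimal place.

k = ln2/t½ = ln2/36 ≈ 0.019254 h⁻¹; fraction remaining f = e^(−kτ) = e^(−0.019254×94) ≈ 0.1637.
At steady state, accumulation factor R = 1/(1 − e^(−kτ)) ≈ 1.1957.
Single-dose peak C₀ = D/Vd = 147/61 ≈ 2.410 mcg/mL.
Steady-state peak Cmax,ss = C₀·R ≈ 2.410 × 1.1957 ≈ 2.882 mcg/mL.
Steady-state trough Cmin,ss = Cmax,ss·f ≈ 2.882 × 0.1637 ≈ 0.472 mcg/mL.
Trough 0.5 mcg/mL vs MEC 1 mcg/mL: subtherapeutic.

0.5 mcg/mL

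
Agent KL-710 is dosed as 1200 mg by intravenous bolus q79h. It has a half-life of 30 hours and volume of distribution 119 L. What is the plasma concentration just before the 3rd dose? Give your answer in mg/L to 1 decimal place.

f = (1/2)^(τ/t½) = (1/2)^(79/30) ≈ 0.1612.
C₀ = D/Vd = 1200/119 ≈ 10.084 mg/L.
Before the 3rd dose, 2 doses have been given. Superposition: Cmin = C₀·(f + f²).
≈ 10.084 × (0.1612 + 0.0260) ≈ 10.084 × 0.1872 ≈ 1.888 mg/L.

1.9 mg/L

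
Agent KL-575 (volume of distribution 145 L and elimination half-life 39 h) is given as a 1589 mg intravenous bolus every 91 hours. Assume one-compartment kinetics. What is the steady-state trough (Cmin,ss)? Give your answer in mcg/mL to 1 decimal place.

2.7 mcg/mL

k = ln2/t½ = ln2/39 ≈ 0.017773 h⁻¹; fraction remaining f = e^(−kτ) = e^(−0.017773×91) ≈ 0.1984.
Each bolus raises the concentration by D/Vd = 1589/145 ≈ 10.959 mcg/mL.
Steady-state trough Cmin,ss = C₀·f/(1−f) ≈ 10.959 × 0.1984/0.8016 ≈ 2.712 mcg/mL.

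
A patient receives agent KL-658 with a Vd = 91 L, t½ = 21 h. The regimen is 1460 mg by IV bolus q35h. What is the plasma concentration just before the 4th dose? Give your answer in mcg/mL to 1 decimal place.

f = (1/2)^(τ/t½) = (1/2)^(35/21) ≈ 0.3150.
C₀ = D/Vd = 1460/91 ≈ 16.044 mcg/mL.
Before the 4th dose, 3 doses have been given. Superposition: Cmin = C₀·(f + f² + … + f^3).
≈ 16.044 × (0.3150 + 0.0992 + 0.0313) ≈ 16.044 × 0.4455 ≈ 7.148 mcg/mL.

7.1 mcg/mL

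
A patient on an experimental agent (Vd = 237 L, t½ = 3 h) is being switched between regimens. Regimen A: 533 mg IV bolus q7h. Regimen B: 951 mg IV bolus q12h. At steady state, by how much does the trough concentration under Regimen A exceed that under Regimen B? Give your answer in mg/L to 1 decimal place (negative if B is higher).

Regimen A: f = (1/2)^(7/3) ≈ 0.1984; Cmin,ss = (533/237)·f/(1−f) ≈ 0.557 mg/L.
Regimen B: f = (1/2)^(12/3) ≈ 0.0625; Cmin,ss = (951/237)·f/(1−f) ≈ 0.268 mg/L.
Difference ≈ 0.557 − 0.268 ≈ 0.289 mg/L.

0.3 mg/L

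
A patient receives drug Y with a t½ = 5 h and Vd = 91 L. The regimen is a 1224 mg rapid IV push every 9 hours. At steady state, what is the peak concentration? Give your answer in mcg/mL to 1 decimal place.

18.9 mcg/mL

Over one 9-h interval, 9/5 ≈ 1.8 half-lives elapse, leaving f ≈ 0.2872 of each dose.
At steady state, accumulation factor R = 1/(1 − e^(−kτ)) ≈ 1.4029.
Each bolus raises the concentration by D/Vd = 1224/91 ≈ 13.451 mcg/mL.
Steady-state peak Cmax,ss = C₀·R ≈ 13.451 × 1.4029 ≈ 18.870 mcg/mL.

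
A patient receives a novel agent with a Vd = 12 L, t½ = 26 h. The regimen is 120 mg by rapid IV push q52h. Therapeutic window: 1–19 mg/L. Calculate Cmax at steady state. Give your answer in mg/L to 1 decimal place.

τ = 52 h = 2 half-lives, so f = (1/2)^2 = 0.25.
At steady state, R = 1/(1 − 0.25) = 4/3.
Single-dose peak C₀ = D/Vd = 120/12 = 10 mg/L.
Steady-state peak Cmax,ss = C₀·R = 10 × 4/3 ≈ 13.333 mg/L.
Peak 13.3 mg/L vs MTC 19 mg/L: below toxic threshold.

13.3 mg/L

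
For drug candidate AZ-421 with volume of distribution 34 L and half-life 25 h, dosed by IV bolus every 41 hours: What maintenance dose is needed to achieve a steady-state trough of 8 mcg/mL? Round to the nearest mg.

τ/t½ = 41/25 ≈ 1.64, so f = (1/2)^(41/25) ≈ 0.320856.
Cmin,ss = (D/Vd)·f/(1−f), so D = Cmin,ss·Vd·(1−f)/f.
D = 8 × 34 × (1−f)/f ≈ 8 × 34 × 2.11666 ≈ 575.73 mg.

576 mg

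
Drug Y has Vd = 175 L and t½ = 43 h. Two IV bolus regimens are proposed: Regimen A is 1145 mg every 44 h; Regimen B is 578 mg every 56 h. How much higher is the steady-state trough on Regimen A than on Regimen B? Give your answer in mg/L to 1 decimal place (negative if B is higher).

Regimen A: f = (1/2)^(44/43) ≈ 0.4920; Cmin,ss = (1145/175)·f/(1−f) ≈ 6.337 mg/L.
Regimen B: f = (1/2)^(56/43) ≈ 0.4055; Cmin,ss = (578/175)·f/(1−f) ≈ 2.253 mg/L.
Difference ≈ 6.337 − 2.253 ≈ 4.084 mg/L.

4.1 mg/L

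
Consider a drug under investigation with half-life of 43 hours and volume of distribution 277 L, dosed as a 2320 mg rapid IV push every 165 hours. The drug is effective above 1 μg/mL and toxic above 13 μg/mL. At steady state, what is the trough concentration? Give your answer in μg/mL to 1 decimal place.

Over one 165-h interval, 165/43 ≈ 3.8372 half-lives elapse, leaving f ≈ 0.0700 of each dose.
Single-dose peak C₀ = D/Vd = 2320/277 ≈ 8.375 μg/mL.
Steady-state trough Cmin,ss = C₀·f/(1−f) ≈ 8.375 × 0.0700/0.9300 ≈ 0.630 μg/mL.
Trough 0.6 μg/mL vs MEC 1 μg/mL: subtherapeutic.

0.6 μg/mL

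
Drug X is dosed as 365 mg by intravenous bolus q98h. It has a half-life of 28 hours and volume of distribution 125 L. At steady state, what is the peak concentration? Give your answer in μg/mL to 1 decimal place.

3.2 μg/mL

τ/t½ = 98/28 ≈ 3.5, so fraction remaining f = (1/2)^(98/28) ≈ 0.0884.
Accumulation ratio R = 1/(1 − f) ≈ 1/0.9116 ≈ 1.0970.
Single-dose peak C₀ = D/Vd = 365/125 ≈ 2.920 μg/mL.
Steady-state peak Cmax,ss = C₀·R ≈ 2.920 × 1.0970 ≈ 3.203 μg/mL.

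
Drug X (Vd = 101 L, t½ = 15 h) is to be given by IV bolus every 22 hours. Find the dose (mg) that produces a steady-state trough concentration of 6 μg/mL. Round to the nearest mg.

1069 mg

τ/t½ = 22/15 ≈ 1.4667, so f = (1/2)^(22/15) ≈ 0.361817.
Cmin,ss = (D/Vd)·f/(1−f), so D = Cmin,ss·Vd·(1−f)/f.
D = 6 × 101 × (1−f)/f ≈ 6 × 101 × 1.76383 ≈ 1068.88 mg.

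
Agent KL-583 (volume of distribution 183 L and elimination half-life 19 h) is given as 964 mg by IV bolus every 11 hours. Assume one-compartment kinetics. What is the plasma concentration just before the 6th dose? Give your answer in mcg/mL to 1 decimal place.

f = (1/2)^(τ/t½) = (1/2)^(11/19) ≈ 0.6695.
C₀ = D/Vd = 964/183 ≈ 5.268 mcg/mL.
Before the 6th dose, 5 doses have been given. Superposition: Cmin = C₀·(f + f² + … + f^5).
≈ 5.268 × (0.6695 + 0.4482 + 0.3001 + 0.2009 + 0.1345) ≈ 5.268 × 1.7532 ≈ 9.236 mcg/mL.

9.2 mcg/mL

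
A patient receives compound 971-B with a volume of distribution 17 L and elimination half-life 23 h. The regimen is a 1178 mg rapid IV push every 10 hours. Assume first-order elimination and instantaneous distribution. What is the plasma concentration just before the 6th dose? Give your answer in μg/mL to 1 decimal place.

f = (1/2)^(τ/t½) = (1/2)^(10/23) ≈ 0.7398.
C₀ = D/Vd = 1178/17 ≈ 69.294 μg/mL.
Before the 6th dose, 5 doses have been given. Superposition: Cmin = C₀·(f + f² + … + f^5).
≈ 69.294 × (0.7398 + 0.5473 + 0.4049 + 0.2995 + 0.2216) ≈ 69.294 × 2.2131 ≈ 153.355 μg/mL.

153.4 μg/mL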